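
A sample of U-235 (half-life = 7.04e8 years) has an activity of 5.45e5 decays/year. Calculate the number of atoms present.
N = A/λ = 5.535e14 atoms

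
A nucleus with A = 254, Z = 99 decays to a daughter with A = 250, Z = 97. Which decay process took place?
ΔA = -4, ΔZ = -2 ⇒ alpha decay (α)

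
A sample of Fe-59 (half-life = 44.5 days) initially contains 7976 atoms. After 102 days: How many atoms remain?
N = N₀(1/2)^(t/t½) = 1628 atoms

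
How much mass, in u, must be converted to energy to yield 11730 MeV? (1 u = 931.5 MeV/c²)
m = E/c² = 12.59 u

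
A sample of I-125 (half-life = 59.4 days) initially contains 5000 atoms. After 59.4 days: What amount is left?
N = N₀(1/2)^(t/t½) = 2500 atoms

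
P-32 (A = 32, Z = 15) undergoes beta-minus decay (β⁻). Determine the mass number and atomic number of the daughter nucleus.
Daughter: A = 32, Z = 16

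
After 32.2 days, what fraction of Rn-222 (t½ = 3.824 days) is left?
N/N₀ = (1/2)^(t/t½) = 0.002919 = 0.292%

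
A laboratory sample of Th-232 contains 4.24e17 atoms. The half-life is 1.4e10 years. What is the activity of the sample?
A = λN = 2.099e7 decays/year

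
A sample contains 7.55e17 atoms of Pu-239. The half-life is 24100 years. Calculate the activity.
A = λN = 2.171e13 decays/year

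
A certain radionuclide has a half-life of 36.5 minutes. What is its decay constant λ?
λ = ln(2)/t½ = 0.01899 minute⁻¹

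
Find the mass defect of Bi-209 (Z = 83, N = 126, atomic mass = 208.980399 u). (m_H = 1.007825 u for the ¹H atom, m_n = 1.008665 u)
Δm = Z·m_H + N·m_n − M = 1.761 u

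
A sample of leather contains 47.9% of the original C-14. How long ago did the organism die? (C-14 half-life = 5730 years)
Age = t½ × log₂(1/ratio) = 6085 years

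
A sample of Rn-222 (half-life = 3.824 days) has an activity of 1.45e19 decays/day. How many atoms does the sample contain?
N = A/λ = 7.999e19 atoms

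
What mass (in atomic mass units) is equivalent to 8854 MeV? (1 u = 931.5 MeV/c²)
m = E/c² = 9.505 u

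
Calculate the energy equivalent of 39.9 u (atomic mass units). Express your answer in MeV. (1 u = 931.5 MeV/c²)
E = mc² = 37170 MeV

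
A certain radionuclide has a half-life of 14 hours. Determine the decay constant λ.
λ = ln(2)/t½ = 0.04951 hour⁻¹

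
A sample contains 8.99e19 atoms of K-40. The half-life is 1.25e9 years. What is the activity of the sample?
A = λN = 4.985e10 decays/year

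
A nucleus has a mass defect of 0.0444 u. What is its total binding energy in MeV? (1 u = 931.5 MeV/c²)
B.E. = Δm × 931.5 = 41.36 MeV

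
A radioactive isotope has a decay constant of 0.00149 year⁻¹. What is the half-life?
t½ = ln(2)/λ = 465.2 years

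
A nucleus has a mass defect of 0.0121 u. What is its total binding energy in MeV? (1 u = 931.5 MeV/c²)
B.E. = Δm × 931.5 = 11.27 MeV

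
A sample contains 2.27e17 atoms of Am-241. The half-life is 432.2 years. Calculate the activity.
A = λN = 3.641e14 decays/year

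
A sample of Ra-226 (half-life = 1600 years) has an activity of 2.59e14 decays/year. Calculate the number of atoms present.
N = A/λ = 5.979e17 atoms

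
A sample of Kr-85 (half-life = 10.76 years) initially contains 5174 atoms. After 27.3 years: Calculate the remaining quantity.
N = N₀(1/2)^(t/t½) = 891.4 atoms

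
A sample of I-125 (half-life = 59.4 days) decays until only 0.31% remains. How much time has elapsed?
t = t½ × log₂(N₀/N) = 495 days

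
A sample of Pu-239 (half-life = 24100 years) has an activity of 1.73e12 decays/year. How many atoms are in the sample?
N = A/λ = 6.015e16 atoms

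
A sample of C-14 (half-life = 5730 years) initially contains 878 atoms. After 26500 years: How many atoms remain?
N = N₀(1/2)^(t/t½) = 35.59 atoms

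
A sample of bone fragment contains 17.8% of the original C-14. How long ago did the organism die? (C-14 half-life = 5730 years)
Age = t½ × log₂(1/ratio) = 14270 years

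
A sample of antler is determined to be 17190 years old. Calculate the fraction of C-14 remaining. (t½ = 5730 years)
N/N₀ = (1/2)^(t/t½) = 0.125 = 12.5%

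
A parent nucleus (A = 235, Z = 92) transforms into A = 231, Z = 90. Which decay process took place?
ΔA = -4, ΔZ = -2 ⇒ alpha decay (α)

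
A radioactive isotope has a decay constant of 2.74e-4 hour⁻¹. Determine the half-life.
t½ = ln(2)/λ = 2530 hours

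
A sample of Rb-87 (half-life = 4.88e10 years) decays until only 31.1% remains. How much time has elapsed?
t = t½ × log₂(N₀/N) = 8.223e10 years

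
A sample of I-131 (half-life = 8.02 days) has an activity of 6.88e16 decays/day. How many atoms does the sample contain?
N = A/λ = 7.96e17 atoms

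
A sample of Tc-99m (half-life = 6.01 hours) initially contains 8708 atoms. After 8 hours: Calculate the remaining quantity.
N = N₀(1/2)^(t/t½) = 3461 atoms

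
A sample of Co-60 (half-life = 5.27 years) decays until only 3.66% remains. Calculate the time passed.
t = t½ × log₂(N₀/N) = 25.15 years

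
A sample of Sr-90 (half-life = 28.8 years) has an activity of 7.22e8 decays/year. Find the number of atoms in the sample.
N = A/λ = 3e10 atoms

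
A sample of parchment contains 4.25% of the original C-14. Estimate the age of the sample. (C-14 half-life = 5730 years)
Age = t½ × log₂(1/ratio) = 26110 years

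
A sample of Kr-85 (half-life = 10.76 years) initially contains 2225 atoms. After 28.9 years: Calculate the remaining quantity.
N = N₀(1/2)^(t/t½) = 345.8 atoms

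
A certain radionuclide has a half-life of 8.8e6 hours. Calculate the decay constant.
λ = ln(2)/t½ = 7.877e-8 hour⁻¹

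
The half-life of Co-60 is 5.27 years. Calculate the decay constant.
λ = ln(2)/t½ = 0.1315 year⁻¹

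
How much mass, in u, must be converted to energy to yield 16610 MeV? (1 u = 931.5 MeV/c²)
m = E/c² = 17.83 u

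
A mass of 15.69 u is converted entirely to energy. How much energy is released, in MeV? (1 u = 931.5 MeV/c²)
E = mc² = 14620 MeV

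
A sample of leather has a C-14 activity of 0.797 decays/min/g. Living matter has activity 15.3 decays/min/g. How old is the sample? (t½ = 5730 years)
Age = t½ × log₂(A₀/A) = 24430 years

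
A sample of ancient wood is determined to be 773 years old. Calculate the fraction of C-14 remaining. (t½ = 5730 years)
N/N₀ = (1/2)^(t/t½) = 0.9107 = 91.1%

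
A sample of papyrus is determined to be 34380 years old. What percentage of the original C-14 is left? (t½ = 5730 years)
N/N₀ = (1/2)^(t/t½) = 0.01562 = 1.56%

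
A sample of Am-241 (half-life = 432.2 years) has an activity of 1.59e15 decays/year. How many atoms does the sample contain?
N = A/λ = 9.914e17 atoms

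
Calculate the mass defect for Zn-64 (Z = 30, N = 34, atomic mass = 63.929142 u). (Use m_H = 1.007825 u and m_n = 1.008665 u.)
Δm = Z·m_H + N·m_n − M = 0.6002 u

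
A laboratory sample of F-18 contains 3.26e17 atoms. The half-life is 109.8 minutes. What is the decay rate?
A = λN = 2.058e15 decays/minute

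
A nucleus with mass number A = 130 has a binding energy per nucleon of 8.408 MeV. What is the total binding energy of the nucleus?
B.E. = 8.408 × 130 = 1093 MeV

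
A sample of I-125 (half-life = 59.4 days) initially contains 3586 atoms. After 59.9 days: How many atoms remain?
N = N₀(1/2)^(t/t½) = 1783 atoms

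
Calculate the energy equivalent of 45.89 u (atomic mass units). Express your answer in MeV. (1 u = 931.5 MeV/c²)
E = mc² = 42750 MeV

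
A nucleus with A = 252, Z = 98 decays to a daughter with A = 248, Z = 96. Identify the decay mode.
ΔA = -4, ΔZ = -2 ⇒ alpha decay (α)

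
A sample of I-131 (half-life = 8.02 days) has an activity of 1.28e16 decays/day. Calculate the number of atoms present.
N = A/λ = 1.481e17 atoms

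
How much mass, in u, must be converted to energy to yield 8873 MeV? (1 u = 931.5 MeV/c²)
m = E/c² = 9.525 u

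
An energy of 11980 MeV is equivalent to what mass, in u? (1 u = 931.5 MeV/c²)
m = E/c² = 12.86 u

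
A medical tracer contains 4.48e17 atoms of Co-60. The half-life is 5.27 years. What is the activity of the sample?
A = λN = 5.892e16 decays/year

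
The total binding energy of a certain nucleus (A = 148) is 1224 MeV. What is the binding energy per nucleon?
B.E./A = 1224/148 = 8.27 MeV/nucleon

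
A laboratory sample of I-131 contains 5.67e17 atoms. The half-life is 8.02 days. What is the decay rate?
A = λN = 4.9e16 decays/day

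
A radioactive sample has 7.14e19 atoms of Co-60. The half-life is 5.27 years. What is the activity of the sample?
A = λN = 9.391e18 decays/year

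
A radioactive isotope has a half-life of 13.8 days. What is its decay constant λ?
λ = ln(2)/t½ = 0.05023 day⁻¹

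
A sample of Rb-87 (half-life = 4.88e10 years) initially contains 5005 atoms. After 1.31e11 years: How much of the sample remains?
N = N₀(1/2)^(t/t½) = 778.6 atoms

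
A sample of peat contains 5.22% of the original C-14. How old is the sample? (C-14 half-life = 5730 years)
Age = t½ × log₂(1/ratio) = 24410 years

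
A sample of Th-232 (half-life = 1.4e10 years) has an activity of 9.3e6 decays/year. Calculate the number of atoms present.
N = A/λ = 1.878e17 atoms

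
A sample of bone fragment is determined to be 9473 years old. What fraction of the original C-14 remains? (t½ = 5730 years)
N/N₀ = (1/2)^(t/t½) = 0.3179 = 31.8%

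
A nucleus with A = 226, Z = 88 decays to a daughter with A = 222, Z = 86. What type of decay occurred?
ΔA = -4, ΔZ = -2 ⇒ alpha decay (α)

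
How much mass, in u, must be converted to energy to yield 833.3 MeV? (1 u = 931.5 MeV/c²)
m = E/c² = 0.8946 u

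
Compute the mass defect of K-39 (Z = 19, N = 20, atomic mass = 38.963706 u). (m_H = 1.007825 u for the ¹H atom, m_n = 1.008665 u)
Δm = Z·m_H + N·m_n − M = 0.3583 u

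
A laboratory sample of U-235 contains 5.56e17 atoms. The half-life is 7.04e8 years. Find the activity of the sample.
A = λN = 5.474e8 decays/year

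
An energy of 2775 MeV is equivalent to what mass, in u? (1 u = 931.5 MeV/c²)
m = E/c² = 2.979 u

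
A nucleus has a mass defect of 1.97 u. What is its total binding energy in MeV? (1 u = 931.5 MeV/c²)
B.E. = Δm × 931.5 = 1835 MeV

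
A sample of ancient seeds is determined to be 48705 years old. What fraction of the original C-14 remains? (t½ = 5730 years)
N/N₀ = (1/2)^(t/t½) = 0.002762 = 0.276%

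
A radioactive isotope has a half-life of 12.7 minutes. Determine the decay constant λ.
λ = ln(2)/t½ = 0.05458 minute⁻¹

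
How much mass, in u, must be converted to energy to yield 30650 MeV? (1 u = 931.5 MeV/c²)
m = E/c² = 32.9 u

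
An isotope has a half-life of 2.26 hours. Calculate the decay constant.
λ = ln(2)/t½ = 0.3067 hour⁻¹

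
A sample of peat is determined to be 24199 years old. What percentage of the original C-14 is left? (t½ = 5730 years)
N/N₀ = (1/2)^(t/t½) = 0.05354 = 5.35%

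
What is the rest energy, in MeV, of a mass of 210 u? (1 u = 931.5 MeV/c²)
E = mc² = 1.956e5 MeV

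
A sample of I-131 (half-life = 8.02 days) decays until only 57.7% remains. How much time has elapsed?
t = t½ × log₂(N₀/N) = 6.363 days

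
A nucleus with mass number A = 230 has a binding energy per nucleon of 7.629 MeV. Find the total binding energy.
B.E. = 7.629 × 230 = 1755 MeV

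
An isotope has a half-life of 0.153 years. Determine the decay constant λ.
λ = ln(2)/t½ = 4.53 year⁻¹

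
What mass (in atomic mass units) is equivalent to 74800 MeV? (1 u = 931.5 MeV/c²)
m = E/c² = 80.3 u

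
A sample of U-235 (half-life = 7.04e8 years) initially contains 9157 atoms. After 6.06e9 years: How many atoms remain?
N = N₀(1/2)^(t/t½) = 23.47 atoms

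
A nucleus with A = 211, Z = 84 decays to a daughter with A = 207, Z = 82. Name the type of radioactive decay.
ΔA = -4, ΔZ = -2 ⇒ alpha decay (α)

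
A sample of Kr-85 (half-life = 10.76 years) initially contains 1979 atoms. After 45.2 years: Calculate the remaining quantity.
N = N₀(1/2)^(t/t½) = 107.6 atoms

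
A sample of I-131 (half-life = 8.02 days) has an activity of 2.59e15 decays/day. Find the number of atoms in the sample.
N = A/λ = 2.997e16 atoms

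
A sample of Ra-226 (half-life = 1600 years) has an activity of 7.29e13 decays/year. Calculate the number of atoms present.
N = A/λ = 1.683e17 atoms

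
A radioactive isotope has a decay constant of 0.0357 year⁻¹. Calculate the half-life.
t½ = ln(2)/λ = 19.42 years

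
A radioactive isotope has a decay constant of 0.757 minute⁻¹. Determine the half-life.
t½ = ln(2)/λ = 0.9157 minutes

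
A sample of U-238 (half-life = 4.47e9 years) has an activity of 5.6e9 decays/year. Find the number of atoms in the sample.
N = A/λ = 3.611e19 atoms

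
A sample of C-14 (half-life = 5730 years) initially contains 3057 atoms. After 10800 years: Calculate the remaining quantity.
N = N₀(1/2)^(t/t½) = 827.8 atoms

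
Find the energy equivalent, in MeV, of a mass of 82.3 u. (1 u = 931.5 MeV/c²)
E = mc² = 76660 MeV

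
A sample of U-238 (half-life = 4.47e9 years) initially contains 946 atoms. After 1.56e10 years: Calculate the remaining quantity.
N = N₀(1/2)^(t/t½) = 84.2 atoms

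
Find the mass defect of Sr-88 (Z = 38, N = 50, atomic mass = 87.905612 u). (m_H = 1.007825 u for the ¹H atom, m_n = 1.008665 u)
Δm = Z·m_H + N·m_n − M = 0.825 u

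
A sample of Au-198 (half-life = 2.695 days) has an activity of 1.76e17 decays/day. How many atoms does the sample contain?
N = A/λ = 6.843e17 atoms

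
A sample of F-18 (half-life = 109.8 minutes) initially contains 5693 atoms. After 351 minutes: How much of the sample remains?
N = N₀(1/2)^(t/t½) = 620.9 atoms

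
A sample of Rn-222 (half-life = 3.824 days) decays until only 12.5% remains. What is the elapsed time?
t = t½ × log₂(N₀/N) = 11.47 days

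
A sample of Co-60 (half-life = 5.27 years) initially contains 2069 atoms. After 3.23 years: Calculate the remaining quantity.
N = N₀(1/2)^(t/t½) = 1353 atoms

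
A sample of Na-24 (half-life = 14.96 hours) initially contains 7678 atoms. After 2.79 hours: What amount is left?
N = N₀(1/2)^(t/t½) = 6747 atoms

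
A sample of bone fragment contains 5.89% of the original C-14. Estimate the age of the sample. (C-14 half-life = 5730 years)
Age = t½ × log₂(1/ratio) = 23410 years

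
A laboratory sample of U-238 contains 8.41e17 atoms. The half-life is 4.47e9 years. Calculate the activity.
A = λN = 1.304e8 decays/year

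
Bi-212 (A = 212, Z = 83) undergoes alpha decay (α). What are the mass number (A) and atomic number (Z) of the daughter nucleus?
Daughter: A = 208, Z = 81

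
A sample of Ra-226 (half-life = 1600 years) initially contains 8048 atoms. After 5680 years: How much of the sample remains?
N = N₀(1/2)^(t/t½) = 687.1 atoms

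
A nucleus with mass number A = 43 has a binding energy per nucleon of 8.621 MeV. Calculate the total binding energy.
B.E. = 8.621 × 43 = 370.7 MeV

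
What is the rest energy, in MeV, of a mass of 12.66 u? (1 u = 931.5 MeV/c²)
E = mc² = 11790 MeV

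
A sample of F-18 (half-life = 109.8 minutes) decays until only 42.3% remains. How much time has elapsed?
t = t½ × log₂(N₀/N) = 136.3 minutes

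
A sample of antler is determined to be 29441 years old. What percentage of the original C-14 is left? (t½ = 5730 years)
N/N₀ = (1/2)^(t/t½) = 0.0284 = 2.84%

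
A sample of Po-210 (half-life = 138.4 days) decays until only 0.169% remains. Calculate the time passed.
t = t½ × log₂(N₀/N) = 1274 days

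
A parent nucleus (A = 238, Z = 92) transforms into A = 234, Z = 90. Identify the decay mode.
ΔA = -4, ΔZ = -2 ⇒ alpha decay (α)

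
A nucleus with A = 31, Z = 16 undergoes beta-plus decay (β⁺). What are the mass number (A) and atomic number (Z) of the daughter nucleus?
Daughter: A = 31, Z = 15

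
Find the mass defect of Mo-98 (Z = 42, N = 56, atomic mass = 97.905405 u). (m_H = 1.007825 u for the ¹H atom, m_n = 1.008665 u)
Δm = Z·m_H + N·m_n − M = 0.9085 u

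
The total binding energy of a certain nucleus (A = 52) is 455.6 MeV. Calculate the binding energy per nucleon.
B.E./A = 455.6/52 = 8.762 MeV/nucleon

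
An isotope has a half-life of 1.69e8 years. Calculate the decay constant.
λ = ln(2)/t½ = 4.101e-9 year⁻¹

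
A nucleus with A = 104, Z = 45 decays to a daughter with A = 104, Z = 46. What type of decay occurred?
ΔA = 0, ΔZ = +1 ⇒ beta-minus decay (β⁻)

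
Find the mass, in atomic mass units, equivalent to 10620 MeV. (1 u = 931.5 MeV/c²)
m = E/c² = 11.4 u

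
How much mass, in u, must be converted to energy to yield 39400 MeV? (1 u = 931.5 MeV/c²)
m = E/c² = 42.3 u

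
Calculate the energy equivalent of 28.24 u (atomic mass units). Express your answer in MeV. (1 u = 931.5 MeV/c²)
E = mc² = 26310 MeV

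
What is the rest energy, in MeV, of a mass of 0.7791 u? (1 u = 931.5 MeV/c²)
E = mc² = 725.7 MeV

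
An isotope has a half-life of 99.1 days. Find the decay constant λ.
λ = ln(2)/t½ = 0.006994 day⁻¹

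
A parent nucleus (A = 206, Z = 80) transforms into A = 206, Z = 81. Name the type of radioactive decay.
ΔA = 0, ΔZ = +1 ⇒ beta-minus decay (β⁻)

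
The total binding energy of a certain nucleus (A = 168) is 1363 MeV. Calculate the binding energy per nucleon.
B.E./A = 1363/168 = 8.113 MeV/nucleon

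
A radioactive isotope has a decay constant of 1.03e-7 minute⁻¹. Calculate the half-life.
t½ = ln(2)/λ = 6.73e6 minutes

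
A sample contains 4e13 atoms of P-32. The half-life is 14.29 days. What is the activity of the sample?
A = λN = 1.94e12 decays/day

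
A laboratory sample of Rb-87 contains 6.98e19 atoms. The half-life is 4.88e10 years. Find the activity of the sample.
A = λN = 9.914e8 decays/year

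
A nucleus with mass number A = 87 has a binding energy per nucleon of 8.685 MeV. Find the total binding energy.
B.E. = 8.685 × 87 = 755.6 MeV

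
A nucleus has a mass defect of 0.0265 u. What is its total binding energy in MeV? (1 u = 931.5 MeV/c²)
B.E. = Δm × 931.5 = 24.68 MeV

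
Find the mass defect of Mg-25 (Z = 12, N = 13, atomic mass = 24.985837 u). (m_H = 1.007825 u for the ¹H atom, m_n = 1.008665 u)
Δm = Z·m_H + N·m_n − M = 0.2207 u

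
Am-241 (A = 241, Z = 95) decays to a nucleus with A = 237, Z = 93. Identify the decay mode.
ΔA = -4, ΔZ = -2 ⇒ alpha decay (α)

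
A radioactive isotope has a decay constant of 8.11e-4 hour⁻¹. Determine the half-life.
t½ = ln(2)/λ = 854.7 hours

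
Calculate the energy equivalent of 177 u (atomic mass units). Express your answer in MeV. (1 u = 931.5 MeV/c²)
E = mc² = 1.649e5 MeV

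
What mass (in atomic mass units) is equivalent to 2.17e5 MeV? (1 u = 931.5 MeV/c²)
m = E/c² = 233 u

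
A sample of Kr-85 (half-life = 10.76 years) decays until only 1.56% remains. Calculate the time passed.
t = t½ × log₂(N₀/N) = 64.58 years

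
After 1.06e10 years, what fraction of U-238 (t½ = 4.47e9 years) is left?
N/N₀ = (1/2)^(t/t½) = 0.1933 = 19.3%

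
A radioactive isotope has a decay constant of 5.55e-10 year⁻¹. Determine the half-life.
t½ = ln(2)/λ = 1.249e9 years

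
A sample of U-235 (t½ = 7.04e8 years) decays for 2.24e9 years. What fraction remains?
N/N₀ = (1/2)^(t/t½) = 0.1102 = 11%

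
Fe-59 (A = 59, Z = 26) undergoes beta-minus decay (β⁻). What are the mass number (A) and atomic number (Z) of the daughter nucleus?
Daughter: A = 59, Z = 27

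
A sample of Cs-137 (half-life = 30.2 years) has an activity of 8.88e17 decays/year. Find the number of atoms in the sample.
N = A/λ = 3.869e19 atoms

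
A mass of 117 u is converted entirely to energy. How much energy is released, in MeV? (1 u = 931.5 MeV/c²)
E = mc² = 1.09e5 MeV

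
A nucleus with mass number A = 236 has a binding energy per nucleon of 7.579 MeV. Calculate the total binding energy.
B.E. = 7.579 × 236 = 1789 MeV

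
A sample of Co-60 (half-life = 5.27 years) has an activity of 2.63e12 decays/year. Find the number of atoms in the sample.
N = A/λ = 2e13 atoms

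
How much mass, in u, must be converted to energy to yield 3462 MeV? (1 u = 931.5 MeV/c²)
m = E/c² = 3.717 u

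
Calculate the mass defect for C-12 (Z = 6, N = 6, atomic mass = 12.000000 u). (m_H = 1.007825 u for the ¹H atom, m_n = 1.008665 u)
Δm = Z·m_H + N·m_n − M = 0.09894 u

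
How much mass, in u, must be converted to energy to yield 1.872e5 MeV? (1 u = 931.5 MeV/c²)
m = E/c² = 201 u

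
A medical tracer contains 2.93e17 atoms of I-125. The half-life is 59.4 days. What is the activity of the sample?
A = λN = 3.419e15 decays/day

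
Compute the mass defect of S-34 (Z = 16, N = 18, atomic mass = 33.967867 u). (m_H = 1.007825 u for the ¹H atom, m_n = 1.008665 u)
Δm = Z·m_H + N·m_n − M = 0.3133 u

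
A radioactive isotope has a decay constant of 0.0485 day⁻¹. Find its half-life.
t½ = ln(2)/λ = 14.29 days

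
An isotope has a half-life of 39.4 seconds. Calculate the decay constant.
λ = ln(2)/t½ = 0.01759 second⁻¹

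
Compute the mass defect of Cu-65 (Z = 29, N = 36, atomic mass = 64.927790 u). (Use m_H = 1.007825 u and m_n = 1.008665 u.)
Δm = Z·m_H + N·m_n − M = 0.6111 u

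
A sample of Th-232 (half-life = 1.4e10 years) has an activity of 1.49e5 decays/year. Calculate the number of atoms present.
N = A/λ = 3.009e15 atoms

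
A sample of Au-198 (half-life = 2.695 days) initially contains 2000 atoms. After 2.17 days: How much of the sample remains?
N = N₀(1/2)^(t/t½) = 1145 atoms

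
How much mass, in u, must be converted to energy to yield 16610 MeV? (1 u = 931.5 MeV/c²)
m = E/c² = 17.83 u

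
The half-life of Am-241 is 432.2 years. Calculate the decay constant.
λ = ln(2)/t½ = 0.001604 year⁻¹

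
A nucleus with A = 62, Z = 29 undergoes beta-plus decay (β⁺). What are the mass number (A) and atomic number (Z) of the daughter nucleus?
Daughter: A = 62, Z = 28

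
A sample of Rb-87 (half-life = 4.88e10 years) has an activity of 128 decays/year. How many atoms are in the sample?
N = A/λ = 9.012e12 atoms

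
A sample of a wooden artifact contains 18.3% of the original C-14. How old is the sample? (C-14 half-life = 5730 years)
Age = t½ × log₂(1/ratio) = 14040 years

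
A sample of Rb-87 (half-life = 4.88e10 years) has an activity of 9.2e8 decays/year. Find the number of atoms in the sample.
N = A/λ = 6.477e19 atoms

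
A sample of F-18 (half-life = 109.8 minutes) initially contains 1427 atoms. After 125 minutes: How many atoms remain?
N = N₀(1/2)^(t/t½) = 648.2 atoms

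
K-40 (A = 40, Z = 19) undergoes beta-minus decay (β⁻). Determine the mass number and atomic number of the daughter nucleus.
Daughter: A = 40, Z = 20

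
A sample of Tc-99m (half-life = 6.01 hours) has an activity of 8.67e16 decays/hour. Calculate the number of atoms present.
N = A/λ = 7.517e17 atoms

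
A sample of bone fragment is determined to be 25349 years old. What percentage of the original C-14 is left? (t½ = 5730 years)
N/N₀ = (1/2)^(t/t½) = 0.04659 = 4.66%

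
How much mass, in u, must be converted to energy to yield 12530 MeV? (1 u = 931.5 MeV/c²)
m = E/c² = 13.45 u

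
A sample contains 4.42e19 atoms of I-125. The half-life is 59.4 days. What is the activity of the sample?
A = λN = 5.158e17 decays/day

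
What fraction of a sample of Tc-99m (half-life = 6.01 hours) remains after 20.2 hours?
N/N₀ = (1/2)^(t/t½) = 0.09732 = 9.73%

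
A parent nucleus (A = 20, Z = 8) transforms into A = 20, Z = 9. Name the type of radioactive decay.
ΔA = 0, ΔZ = +1 ⇒ beta-minus decay (β⁻)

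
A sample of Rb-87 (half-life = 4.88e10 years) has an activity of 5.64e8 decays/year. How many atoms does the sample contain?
N = A/λ = 3.971e19 atoms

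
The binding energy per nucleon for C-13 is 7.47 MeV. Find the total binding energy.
B.E. = 7.47 × 13 = 97.11 MeV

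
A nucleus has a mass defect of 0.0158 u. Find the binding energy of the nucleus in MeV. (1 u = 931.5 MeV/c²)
B.E. = Δm × 931.5 = 14.72 MeV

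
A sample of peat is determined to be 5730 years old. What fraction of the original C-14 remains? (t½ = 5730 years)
N/N₀ = (1/2)^(t/t½) = 0.5 = 50%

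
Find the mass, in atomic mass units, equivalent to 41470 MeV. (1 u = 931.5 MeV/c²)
m = E/c² = 44.52 u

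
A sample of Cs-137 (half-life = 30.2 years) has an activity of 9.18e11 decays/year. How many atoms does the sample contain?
N = A/λ = 4e13 atoms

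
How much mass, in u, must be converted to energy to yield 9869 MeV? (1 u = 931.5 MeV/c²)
m = E/c² = 10.59 u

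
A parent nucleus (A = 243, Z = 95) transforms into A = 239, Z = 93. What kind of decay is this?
ΔA = -4, ΔZ = -2 ⇒ alpha decay (α)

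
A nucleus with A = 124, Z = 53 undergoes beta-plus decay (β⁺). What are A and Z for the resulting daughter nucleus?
Daughter: A = 124, Z = 52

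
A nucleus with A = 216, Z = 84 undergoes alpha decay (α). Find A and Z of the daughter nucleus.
Daughter: A = 212, Z = 82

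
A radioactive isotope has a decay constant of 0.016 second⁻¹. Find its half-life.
t½ = ln(2)/λ = 43.32 seconds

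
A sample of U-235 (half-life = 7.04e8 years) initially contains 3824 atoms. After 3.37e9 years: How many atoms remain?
N = N₀(1/2)^(t/t½) = 138.5 atoms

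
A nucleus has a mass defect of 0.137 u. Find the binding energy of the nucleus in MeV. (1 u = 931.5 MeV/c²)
B.E. = Δm × 931.5 = 127.6 MeV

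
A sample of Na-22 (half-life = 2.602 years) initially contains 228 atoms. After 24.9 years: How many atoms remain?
N = N₀(1/2)^(t/t½) = 0.3001 atoms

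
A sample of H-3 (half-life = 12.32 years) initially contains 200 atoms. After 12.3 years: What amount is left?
N = N₀(1/2)^(t/t½) = 100.1 atoms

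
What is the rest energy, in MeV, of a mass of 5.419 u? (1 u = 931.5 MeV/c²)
E = mc² = 5048 MeV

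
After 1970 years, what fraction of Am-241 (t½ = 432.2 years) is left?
N/N₀ = (1/2)^(t/t½) = 0.04245 = 4.25%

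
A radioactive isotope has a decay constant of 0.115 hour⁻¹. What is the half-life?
t½ = ln(2)/λ = 6.027 hours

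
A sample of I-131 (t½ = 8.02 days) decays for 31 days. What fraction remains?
N/N₀ = (1/2)^(t/t½) = 0.06861 = 6.86%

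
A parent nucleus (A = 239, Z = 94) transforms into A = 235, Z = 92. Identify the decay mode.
ΔA = -4, ΔZ = -2 ⇒ alpha decay (α)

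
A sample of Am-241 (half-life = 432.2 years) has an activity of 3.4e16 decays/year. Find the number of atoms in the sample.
N = A/λ = 2.12e19 atoms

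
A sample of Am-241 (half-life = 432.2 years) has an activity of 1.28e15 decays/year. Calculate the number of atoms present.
N = A/λ = 7.981e17 atoms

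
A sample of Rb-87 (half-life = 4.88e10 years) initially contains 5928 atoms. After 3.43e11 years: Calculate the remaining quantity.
N = N₀(1/2)^(t/t½) = 45.4 atoms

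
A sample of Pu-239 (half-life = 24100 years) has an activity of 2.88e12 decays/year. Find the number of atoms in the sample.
N = A/λ = 1.001e17 atoms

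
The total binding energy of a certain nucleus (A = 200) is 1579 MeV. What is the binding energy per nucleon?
B.E./A = 1579/200 = 7.895 MeV/nucleon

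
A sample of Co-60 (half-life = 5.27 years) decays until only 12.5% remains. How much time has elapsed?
t = t½ × log₂(N₀/N) = 15.81 years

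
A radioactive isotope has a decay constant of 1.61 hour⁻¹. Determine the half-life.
t½ = ln(2)/λ = 0.4305 hours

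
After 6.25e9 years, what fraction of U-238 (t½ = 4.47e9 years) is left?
N/N₀ = (1/2)^(t/t½) = 0.3794 = 37.9%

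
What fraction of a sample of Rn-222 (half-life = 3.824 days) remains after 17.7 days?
N/N₀ = (1/2)^(t/t½) = 0.04042 = 4.04%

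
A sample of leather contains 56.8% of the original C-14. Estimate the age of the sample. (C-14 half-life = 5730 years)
Age = t½ × log₂(1/ratio) = 4676 years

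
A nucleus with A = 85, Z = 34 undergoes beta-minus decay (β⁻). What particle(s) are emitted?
β⁻: electron (e⁻) + antineutrino (ν̄ₑ)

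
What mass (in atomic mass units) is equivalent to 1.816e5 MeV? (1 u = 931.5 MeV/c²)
m = E/c² = 195 u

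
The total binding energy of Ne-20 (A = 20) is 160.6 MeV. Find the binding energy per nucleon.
B.E./A = 160.6/20 = 8.03 MeV/nucleon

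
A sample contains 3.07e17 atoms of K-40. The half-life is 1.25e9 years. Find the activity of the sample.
A = λN = 1.702e8 decays/year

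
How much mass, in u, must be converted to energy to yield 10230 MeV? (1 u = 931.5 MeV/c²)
m = E/c² = 10.98 u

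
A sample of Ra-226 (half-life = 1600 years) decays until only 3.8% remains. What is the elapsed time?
t = t½ × log₂(N₀/N) = 7549 years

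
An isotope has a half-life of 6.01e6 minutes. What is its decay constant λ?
λ = ln(2)/t½ = 1.153e-7 minute⁻¹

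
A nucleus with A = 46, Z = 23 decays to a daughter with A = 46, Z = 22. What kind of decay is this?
ΔA = 0, ΔZ = -1 ⇒ beta-plus decay (β⁺) or electron capture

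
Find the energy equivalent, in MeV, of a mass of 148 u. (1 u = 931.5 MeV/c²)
E = mc² = 1.379e5 MeV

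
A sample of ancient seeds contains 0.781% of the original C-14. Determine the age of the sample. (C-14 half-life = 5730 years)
Age = t½ × log₂(1/ratio) = 40110 years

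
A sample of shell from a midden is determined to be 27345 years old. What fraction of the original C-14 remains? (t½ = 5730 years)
N/N₀ = (1/2)^(t/t½) = 0.03659 = 3.66%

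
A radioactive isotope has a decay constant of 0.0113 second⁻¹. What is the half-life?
t½ = ln(2)/λ = 61.34 seconds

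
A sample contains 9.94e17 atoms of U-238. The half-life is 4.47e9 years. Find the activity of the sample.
A = λN = 1.541e8 decays/year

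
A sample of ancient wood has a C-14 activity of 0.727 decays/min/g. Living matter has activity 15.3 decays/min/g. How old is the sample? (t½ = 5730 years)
Age = t½ × log₂(A₀/A) = 25190 years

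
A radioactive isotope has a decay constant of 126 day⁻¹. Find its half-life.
t½ = ln(2)/λ = 0.005501 days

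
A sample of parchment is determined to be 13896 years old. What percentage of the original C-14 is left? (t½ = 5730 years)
N/N₀ = (1/2)^(t/t½) = 0.1862 = 18.6%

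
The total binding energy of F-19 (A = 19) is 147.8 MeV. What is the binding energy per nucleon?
B.E./A = 147.8/19 = 7.779 MeV/nucleon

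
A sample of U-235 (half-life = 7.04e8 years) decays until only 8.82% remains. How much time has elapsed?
t = t½ × log₂(N₀/N) = 2.466e9 years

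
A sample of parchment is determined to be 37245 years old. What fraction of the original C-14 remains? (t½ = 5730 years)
N/N₀ = (1/2)^(t/t½) = 0.01105 = 1.1%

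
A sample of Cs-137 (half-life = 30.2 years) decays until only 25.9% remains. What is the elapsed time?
t = t½ × log₂(N₀/N) = 58.86 years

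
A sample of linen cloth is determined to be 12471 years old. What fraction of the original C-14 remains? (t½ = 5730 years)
N/N₀ = (1/2)^(t/t½) = 0.2212 = 22.1%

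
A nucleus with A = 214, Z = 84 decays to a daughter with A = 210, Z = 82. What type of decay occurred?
ΔA = -4, ΔZ = -2 ⇒ alpha decay (α)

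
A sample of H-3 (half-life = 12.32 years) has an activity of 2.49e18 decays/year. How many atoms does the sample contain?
N = A/λ = 4.426e19 atoms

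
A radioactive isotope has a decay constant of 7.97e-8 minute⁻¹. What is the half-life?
t½ = ln(2)/λ = 8.697e6 minutes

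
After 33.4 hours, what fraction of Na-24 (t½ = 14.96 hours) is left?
N/N₀ = (1/2)^(t/t½) = 0.2128 = 21.3%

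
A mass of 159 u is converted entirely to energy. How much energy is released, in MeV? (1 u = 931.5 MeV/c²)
E = mc² = 1.481e5 MeV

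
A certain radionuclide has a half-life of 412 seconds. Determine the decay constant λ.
λ = ln(2)/t½ = 0.001682 second⁻¹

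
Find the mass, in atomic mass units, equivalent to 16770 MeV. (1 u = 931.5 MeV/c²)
m = E/c² = 18 u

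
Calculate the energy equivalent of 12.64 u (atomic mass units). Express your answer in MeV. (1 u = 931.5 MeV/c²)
E = mc² = 11770 MeV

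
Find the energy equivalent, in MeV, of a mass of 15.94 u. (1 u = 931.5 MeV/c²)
E = mc² = 14850 MeV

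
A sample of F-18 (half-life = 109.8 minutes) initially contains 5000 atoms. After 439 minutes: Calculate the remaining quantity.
N = N₀(1/2)^(t/t½) = 312.9 atoms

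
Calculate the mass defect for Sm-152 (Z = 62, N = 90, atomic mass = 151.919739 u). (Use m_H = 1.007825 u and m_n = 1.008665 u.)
Δm = Z·m_H + N·m_n − M = 1.345 u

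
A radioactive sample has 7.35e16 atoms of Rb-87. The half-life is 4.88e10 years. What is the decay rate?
A = λN = 1.044e6 decays/year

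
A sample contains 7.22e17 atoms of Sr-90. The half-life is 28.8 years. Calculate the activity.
A = λN = 1.738e16 decays/year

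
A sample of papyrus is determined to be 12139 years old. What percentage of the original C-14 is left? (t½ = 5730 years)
N/N₀ = (1/2)^(t/t½) = 0.2303 = 23%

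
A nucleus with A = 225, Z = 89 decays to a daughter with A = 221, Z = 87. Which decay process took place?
ΔA = -4, ΔZ = -2 ⇒ alpha decay (α)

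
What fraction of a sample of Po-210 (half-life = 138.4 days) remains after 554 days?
N/N₀ = (1/2)^(t/t½) = 0.06237 = 6.24%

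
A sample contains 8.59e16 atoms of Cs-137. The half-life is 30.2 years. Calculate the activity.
A = λN = 1.972e15 decays/year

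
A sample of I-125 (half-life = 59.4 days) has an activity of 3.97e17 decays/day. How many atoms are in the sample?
N = A/λ = 3.402e19 atoms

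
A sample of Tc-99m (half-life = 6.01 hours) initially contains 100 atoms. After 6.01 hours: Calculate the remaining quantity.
N = N₀(1/2)^(t/t½) = 50 atoms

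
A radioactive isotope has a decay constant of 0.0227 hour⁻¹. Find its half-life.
t½ = ln(2)/λ = 30.54 hours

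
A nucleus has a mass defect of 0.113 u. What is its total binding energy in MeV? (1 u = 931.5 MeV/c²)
B.E. = Δm × 931.5 = 105.3 MeV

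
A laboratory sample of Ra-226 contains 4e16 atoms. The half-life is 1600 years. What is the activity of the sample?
A = λN = 1.733e13 decays/year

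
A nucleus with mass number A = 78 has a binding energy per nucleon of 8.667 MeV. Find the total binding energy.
B.E. = 8.667 × 78 = 676 MeV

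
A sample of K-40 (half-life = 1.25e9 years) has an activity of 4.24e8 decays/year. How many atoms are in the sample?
N = A/λ = 7.646e17 atoms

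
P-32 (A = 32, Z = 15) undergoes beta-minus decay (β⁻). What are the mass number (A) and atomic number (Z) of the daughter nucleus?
Daughter: A = 32, Z = 16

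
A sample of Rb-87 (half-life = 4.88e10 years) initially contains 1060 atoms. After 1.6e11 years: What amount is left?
N = N₀(1/2)^(t/t½) = 109.2 atoms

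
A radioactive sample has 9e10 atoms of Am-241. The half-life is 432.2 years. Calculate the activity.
A = λN = 1.443e8 decays/year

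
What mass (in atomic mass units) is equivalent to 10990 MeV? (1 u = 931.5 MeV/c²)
m = E/c² = 11.8 u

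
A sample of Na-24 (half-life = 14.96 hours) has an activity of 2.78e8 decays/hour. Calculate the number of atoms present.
N = A/λ = 6e9 atoms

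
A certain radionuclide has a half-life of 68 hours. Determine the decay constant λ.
λ = ln(2)/t½ = 0.01019 hour⁻¹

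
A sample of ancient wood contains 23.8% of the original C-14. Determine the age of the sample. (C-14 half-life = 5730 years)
Age = t½ × log₂(1/ratio) = 11870 years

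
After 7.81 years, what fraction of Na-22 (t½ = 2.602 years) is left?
N/N₀ = (1/2)^(t/t½) = 0.1249 = 12.5%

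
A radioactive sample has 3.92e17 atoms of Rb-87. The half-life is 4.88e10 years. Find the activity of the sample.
A = λN = 5.568e6 decays/year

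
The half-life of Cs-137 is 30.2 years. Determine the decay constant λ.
λ = ln(2)/t½ = 0.02295 year⁻¹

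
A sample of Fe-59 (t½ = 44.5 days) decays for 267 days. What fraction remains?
N/N₀ = (1/2)^(t/t½) = 0.01562 = 1.56%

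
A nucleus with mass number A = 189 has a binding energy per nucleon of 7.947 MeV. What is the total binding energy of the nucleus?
B.E. = 7.947 × 189 = 1502 MeV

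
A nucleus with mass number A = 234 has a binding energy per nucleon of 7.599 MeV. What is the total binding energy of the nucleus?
B.E. = 7.599 × 234 = 1778 MeV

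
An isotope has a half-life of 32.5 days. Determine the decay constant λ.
λ = ln(2)/t½ = 0.02133 day⁻¹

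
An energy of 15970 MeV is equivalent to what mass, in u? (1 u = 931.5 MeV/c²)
m = E/c² = 17.14 u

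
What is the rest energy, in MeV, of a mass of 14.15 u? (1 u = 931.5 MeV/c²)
E = mc² = 13180 MeV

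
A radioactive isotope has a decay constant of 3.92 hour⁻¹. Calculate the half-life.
t½ = ln(2)/λ = 0.1768 hours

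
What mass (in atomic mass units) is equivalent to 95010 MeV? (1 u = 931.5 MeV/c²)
m = E/c² = 102 u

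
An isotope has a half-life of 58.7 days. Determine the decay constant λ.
λ = ln(2)/t½ = 0.01181 day⁻¹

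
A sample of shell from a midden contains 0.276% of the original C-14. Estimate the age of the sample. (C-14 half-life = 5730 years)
Age = t½ × log₂(1/ratio) = 48710 years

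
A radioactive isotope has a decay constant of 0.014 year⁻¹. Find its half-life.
t½ = ln(2)/λ = 49.51 years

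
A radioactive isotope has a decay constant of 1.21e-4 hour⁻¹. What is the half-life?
t½ = ln(2)/λ = 5728 hours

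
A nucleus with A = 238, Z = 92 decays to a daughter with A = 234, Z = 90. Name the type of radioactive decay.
ΔA = -4, ΔZ = -2 ⇒ alpha decay (α)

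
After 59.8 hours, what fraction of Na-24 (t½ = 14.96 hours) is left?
N/N₀ = (1/2)^(t/t½) = 0.06262 = 6.26%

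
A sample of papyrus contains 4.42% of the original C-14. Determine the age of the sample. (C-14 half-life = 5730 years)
Age = t½ × log₂(1/ratio) = 25780 years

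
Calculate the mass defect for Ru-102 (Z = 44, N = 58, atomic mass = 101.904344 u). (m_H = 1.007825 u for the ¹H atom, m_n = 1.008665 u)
Δm = Z·m_H + N·m_n − M = 0.9425 u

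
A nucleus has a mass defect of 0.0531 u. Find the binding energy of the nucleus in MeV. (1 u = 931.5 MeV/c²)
B.E. = Δm × 931.5 = 49.46 MeV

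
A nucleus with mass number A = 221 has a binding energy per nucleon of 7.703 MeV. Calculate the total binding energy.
B.E. = 7.703 × 221 = 1702 MeV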